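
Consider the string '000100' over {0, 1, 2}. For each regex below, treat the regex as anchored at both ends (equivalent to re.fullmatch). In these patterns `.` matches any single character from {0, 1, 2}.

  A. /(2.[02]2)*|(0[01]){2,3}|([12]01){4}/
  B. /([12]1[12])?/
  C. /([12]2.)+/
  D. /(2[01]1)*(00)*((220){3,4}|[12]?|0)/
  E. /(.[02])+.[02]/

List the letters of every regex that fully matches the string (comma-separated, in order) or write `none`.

A

A → match
B → no match
C → no match
D → no match
E → no match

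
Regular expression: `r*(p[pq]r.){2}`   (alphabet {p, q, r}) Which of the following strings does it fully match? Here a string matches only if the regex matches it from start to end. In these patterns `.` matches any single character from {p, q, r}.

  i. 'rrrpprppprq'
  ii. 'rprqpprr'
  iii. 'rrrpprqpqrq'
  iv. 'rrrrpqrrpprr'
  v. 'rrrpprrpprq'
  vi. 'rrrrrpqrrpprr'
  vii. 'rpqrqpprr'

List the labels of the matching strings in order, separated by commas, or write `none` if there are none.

i → match
ii → no match
iii → match
iv → match
v → match
vi → match
vii → match

i, iii, iv, v, vi, vii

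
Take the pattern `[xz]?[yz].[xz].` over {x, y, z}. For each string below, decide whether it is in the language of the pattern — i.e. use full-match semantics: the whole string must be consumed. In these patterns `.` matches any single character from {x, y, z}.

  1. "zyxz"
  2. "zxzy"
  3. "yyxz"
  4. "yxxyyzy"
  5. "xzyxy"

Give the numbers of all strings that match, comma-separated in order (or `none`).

1, 2, 3, 5

1. "zyxz" → match
2. "zxzy" → match
3. "yyxz" → match
4. "yxxyyzy" → no match
5. "xzyxy" → match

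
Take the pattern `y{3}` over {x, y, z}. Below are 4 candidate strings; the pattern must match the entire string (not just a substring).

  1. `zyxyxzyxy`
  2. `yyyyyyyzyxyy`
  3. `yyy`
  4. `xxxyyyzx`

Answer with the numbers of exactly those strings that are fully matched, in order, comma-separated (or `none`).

3

1 → no match — must start with `y`
2 → no match
3 → match
4 → no match — must start with `y`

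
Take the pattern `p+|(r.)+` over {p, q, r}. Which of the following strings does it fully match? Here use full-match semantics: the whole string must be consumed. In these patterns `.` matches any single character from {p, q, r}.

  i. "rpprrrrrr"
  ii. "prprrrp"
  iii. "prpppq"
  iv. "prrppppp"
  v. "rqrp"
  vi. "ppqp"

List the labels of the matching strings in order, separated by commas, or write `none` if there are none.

v

i → no match
ii → no match
iii → no match
iv → no match
v → match
vi → no match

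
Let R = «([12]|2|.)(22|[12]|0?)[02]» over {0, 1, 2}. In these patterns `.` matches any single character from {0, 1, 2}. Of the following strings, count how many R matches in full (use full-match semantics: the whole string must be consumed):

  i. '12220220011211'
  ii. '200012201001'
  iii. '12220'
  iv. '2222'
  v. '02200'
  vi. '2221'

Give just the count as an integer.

1

i → no match
ii → no match
iii → no match
iv → match
v → no match
vi → no match
Total matched: 1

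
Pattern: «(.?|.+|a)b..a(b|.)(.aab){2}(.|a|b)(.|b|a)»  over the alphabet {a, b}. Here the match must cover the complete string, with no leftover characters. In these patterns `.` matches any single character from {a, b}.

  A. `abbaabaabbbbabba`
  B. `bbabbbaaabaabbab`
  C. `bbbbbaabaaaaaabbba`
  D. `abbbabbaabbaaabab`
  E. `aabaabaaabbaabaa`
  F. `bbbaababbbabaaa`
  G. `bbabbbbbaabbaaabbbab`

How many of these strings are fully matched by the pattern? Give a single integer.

0

A → no match
B → no match
C → no match
D → no match
E → no match
F → no match
G → no match
Total matched: 0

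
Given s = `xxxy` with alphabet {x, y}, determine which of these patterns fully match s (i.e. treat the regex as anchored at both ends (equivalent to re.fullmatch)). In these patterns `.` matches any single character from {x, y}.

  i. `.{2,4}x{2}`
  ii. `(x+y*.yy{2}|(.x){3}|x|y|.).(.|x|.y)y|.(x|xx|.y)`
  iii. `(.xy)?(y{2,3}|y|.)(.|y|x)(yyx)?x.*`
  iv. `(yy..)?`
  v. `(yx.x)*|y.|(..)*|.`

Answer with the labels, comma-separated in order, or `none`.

ii, iii, v

i → no match — must end with `x`
ii → match
iii → match
iv → no match
v → match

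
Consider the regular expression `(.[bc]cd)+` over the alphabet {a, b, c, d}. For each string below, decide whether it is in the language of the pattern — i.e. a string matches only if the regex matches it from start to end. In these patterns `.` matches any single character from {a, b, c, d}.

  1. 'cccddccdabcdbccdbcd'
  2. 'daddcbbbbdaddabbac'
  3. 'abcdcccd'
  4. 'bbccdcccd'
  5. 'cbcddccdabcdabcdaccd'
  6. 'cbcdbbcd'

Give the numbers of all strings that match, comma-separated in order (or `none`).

3, 5, 6

1 → no match
2 → no match — must end with 'cd'
3 → match
4 → no match
5 → match
6 → match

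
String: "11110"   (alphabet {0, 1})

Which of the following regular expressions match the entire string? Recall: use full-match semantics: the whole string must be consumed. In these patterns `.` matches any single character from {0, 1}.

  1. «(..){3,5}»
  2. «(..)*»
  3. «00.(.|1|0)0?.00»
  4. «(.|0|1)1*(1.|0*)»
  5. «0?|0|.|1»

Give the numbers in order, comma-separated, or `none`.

1 → no match
2 → no match
3 → no match — must start with "00"
4 → match
5 → no match

4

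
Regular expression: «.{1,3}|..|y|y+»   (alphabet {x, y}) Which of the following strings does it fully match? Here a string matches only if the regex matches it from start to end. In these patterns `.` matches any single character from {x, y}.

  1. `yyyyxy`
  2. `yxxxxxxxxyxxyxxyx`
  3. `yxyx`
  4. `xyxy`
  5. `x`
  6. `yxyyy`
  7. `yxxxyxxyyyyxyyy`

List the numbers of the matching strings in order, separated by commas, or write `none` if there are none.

5

1 → no match
2 → no match
3 → no match
4 → no match
5 → match
6 → no match
7 → no match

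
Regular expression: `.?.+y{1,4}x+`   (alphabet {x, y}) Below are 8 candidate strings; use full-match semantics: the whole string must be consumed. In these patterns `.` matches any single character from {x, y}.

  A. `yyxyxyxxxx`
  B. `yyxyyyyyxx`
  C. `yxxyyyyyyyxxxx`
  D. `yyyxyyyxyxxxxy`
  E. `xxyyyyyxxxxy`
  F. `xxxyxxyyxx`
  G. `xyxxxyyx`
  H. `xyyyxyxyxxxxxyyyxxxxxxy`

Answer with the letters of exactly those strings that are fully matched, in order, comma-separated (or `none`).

A, B, C, F, G

A. `yyxyxyxxxx` → match
B. `yyxyyyyyxx` → match
C → match
D → no match — must end with `x`
E. `xxyyyyyxxxxy` → no match — must end with `x`
F. `xxxyxxyyxx` → match
G. `xyxxxyyx` → match
H → no match — must end with `x`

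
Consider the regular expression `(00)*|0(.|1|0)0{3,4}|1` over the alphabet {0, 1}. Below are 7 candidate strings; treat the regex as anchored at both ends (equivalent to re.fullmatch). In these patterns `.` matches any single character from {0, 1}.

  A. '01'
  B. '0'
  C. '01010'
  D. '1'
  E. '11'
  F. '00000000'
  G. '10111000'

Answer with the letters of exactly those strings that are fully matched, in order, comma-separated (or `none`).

D, F

A → no match
B → no match
C → no match
D → match
E → no match
F → match
G → no match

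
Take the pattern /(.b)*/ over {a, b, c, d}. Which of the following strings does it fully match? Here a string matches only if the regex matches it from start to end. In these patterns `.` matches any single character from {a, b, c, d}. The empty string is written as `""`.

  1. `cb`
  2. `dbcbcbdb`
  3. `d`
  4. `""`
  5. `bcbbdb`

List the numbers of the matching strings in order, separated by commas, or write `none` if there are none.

1, 2, 4

1 → match
2 → match
3 → no match
4 → match
5 → no match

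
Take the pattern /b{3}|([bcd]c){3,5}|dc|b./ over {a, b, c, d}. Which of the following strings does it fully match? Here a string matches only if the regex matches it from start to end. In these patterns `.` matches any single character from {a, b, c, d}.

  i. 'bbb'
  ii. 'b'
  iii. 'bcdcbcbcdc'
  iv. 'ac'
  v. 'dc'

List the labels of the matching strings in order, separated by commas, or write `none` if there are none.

i → match
ii → no match
iii → match
iv → no match
v → match

i, iii, v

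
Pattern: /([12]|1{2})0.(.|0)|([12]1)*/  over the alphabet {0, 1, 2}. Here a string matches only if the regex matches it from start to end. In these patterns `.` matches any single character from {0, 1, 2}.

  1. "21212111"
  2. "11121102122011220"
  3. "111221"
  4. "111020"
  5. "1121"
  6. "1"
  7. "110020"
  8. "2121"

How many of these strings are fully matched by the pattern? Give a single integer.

1. "21212111" → match
2 → no match
3. "111221" → no match
4. "111020" → no match
5. "1121" → match
6. "1" → no match
7. "110020" → no match
8. "2121" → match
Total matched: 3

3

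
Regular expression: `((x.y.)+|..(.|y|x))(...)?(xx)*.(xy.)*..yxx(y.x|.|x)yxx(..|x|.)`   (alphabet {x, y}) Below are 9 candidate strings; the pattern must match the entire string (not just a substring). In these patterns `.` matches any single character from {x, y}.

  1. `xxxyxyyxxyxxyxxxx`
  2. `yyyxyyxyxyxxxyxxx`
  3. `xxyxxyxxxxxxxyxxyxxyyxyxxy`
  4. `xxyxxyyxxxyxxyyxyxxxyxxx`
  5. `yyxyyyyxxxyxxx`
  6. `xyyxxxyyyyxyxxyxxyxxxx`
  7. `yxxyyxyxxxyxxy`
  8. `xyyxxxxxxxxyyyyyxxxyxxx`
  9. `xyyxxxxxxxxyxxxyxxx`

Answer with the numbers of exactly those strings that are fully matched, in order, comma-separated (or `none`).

1 → match
2 → match
3 → match
4 → match
5 → match
6 → match
7 → match
8 → match
9 → match

1, 2, 3, 4, 5, 6, 7, 8, 9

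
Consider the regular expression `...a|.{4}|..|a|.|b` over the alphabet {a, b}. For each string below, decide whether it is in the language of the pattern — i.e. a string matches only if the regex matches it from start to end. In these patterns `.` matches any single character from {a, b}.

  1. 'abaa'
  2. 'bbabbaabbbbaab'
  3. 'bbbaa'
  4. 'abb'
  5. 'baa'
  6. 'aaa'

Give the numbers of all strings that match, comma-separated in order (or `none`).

1

1 → match
2 → no match
3 → no match
4 → no match
5 → no match
6 → no match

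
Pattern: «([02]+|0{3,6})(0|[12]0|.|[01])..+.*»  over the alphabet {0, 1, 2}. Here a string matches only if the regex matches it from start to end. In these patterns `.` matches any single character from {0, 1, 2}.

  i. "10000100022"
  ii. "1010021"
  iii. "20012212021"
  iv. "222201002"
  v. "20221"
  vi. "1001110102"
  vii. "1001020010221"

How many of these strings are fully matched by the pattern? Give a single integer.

3

i → no match
ii → no match
iii → match
iv → match
v → match
vi → no match
vii → no match
Total matched: 3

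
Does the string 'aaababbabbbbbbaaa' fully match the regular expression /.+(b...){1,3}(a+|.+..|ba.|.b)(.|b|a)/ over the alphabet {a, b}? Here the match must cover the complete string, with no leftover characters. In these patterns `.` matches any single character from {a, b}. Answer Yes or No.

Yes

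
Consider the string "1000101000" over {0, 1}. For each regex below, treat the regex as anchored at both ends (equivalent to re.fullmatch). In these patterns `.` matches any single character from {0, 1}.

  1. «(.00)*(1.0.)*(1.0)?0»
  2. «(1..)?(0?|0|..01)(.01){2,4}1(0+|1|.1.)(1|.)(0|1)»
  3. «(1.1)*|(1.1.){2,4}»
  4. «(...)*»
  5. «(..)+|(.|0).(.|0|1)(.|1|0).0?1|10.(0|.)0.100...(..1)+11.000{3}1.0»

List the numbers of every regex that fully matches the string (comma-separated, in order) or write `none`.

5

1 → no match
2 → no match
3 → no match
4 → no match
5 → match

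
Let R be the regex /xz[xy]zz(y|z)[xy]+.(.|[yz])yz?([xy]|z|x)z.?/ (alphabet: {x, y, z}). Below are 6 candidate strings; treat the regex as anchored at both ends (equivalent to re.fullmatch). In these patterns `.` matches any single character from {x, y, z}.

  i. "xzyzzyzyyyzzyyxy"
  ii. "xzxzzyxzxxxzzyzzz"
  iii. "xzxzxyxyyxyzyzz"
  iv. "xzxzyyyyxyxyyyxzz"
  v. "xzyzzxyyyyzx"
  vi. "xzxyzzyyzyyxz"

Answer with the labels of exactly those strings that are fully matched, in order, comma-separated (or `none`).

none

i → no match
ii → no match
iii → no match
iv → no match
v → no match
vi → no match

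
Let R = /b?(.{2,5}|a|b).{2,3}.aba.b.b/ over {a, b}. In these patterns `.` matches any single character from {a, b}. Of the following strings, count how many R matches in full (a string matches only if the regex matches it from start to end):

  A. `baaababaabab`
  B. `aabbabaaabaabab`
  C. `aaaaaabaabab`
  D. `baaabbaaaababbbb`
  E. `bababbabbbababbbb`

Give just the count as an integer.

A → match
B → match
C → match
D → match
E → match
Total matched: 5

5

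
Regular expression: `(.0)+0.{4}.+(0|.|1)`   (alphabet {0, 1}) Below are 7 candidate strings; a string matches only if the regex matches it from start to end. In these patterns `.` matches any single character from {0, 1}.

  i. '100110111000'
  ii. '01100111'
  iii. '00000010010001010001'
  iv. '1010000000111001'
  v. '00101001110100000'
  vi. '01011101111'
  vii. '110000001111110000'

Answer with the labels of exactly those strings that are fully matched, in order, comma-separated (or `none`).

i, iii, iv, v

i → match
ii → no match
iii → match
iv → match
v → match
vi → no match
vii → no match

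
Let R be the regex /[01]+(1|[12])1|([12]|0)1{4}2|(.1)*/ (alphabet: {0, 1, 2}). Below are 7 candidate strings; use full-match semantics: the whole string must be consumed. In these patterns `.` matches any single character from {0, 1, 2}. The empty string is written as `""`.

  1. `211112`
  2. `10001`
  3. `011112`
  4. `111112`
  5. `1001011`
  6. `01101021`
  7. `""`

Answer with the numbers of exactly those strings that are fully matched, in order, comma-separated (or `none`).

1 → match
2 → no match
3 → match
4 → match
5 → match
6 → match
7 → match

1, 3, 4, 5, 6, 7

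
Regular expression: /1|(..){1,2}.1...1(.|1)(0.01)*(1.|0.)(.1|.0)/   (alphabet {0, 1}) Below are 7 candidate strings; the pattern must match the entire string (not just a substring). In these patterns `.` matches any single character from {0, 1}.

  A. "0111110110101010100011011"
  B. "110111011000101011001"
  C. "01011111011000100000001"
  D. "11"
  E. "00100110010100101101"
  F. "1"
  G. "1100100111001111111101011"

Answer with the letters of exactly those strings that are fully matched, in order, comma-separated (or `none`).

A → match
B → match
C → no match
D. "11" → no match
E → no match
F. "1" → match
G → no match

A, B, F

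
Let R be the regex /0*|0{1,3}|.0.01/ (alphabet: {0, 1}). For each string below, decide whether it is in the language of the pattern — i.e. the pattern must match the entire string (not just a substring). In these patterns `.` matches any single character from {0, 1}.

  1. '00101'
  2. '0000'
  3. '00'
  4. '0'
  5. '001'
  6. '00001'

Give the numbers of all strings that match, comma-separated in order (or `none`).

1, 2, 3, 4, 6

1 → match
2 → match
3 → match
4 → match
5 → no match
6 → match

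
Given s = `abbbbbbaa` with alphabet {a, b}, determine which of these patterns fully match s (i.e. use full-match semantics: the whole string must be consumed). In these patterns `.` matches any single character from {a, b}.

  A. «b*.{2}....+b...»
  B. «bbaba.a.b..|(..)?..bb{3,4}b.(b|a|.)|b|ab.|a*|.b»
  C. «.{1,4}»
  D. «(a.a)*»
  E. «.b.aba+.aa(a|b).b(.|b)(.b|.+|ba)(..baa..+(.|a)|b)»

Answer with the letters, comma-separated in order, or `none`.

B

A → no match
B → match
C → no match
D → no match
E → no match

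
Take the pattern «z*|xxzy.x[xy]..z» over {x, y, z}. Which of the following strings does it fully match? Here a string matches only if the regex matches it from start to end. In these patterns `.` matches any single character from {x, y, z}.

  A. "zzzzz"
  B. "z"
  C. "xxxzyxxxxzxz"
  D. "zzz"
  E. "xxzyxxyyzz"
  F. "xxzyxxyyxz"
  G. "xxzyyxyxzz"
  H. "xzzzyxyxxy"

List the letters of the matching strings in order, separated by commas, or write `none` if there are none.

A, B, D, E, F, G

A → match
B → match
C → no match
D → match
E → match
F → match
G → match
H → no match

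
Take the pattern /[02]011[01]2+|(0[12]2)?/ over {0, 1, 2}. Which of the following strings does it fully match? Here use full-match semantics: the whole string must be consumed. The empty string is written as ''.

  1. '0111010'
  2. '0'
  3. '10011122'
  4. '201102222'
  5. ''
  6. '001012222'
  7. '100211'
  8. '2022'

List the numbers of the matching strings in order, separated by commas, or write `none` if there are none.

4, 5

1. '0111010' → no match
2. '0' → no match
3. '10011122' → no match
4. '201102222' → match
5. '' → match
6. '001012222' → no match
7. '100211' → no match
8. '2022' → no match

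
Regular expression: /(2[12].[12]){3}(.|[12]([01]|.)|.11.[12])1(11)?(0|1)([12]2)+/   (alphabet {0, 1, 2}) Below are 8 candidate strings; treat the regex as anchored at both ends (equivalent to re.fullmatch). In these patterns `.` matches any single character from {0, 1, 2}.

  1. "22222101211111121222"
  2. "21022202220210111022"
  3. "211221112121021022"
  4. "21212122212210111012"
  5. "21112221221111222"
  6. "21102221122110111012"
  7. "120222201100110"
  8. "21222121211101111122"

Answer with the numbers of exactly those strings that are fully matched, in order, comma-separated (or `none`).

1 → no match
2 → match
3 → no match
4 → match
5 → no match
6 → no match
7 → no match — must start with "2"
8 → no match

2, 4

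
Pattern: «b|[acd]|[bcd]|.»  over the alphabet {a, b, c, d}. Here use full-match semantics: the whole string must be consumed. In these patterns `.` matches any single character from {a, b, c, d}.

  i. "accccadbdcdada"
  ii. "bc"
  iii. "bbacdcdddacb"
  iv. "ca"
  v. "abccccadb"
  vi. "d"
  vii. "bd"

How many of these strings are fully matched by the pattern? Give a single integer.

i → no match
ii → no match
iii → no match
iv → no match
v → no match
vi → match
vii → no match
Total matched: 1

1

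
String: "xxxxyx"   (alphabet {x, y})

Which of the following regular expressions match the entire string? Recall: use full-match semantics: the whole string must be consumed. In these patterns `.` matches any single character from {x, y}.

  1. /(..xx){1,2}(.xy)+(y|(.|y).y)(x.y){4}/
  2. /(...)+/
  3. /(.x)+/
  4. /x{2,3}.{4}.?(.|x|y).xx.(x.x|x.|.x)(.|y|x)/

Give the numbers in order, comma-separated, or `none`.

2, 3

1 → no match — must end with "y"
2 → match
3 → match
4 → no match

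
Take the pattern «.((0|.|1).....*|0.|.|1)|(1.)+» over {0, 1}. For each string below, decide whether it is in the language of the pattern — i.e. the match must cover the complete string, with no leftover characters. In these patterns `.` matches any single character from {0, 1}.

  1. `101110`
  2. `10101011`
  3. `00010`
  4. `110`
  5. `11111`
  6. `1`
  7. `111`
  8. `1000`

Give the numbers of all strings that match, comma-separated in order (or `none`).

1, 2

1 → match
2 → match
3 → no match
4 → no match
5 → no match
6 → no match
7 → no match
8 → no match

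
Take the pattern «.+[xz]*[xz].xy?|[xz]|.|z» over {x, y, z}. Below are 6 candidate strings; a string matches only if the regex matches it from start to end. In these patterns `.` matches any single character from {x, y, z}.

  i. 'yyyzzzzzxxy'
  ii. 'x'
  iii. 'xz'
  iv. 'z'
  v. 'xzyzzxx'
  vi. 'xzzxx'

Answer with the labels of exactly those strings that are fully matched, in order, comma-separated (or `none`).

i, ii, iv, v, vi

i → match
ii → match
iii → no match
iv → match
v → match
vi → match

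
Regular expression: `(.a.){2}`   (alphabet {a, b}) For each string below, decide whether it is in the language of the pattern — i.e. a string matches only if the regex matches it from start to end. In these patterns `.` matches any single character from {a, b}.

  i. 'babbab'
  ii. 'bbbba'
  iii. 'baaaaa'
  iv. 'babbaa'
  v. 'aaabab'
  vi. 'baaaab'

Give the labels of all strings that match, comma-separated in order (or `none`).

i → match
ii → no match
iii → match
iv → match
v → match
vi → match

i, iii, iv, v, vi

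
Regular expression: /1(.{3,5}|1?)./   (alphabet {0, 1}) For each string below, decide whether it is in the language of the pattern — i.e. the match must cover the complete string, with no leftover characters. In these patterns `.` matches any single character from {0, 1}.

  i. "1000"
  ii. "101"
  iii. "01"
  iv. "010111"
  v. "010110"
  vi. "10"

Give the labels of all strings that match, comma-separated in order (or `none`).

vi

i → no match
ii → no match
iii → no match — must start with "1"
iv → no match — must start with "1"
v → no match — must start with "1"
vi → match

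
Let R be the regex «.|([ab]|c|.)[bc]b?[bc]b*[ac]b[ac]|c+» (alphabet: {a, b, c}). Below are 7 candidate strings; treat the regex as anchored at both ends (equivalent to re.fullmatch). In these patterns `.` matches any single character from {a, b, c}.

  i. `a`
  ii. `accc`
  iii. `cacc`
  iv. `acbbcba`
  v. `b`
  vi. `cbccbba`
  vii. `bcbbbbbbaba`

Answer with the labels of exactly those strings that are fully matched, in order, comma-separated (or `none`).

i, iv, v, vii

i → match
ii → no match
iii → no match
iv → match
v → match
vi → no match
vii → match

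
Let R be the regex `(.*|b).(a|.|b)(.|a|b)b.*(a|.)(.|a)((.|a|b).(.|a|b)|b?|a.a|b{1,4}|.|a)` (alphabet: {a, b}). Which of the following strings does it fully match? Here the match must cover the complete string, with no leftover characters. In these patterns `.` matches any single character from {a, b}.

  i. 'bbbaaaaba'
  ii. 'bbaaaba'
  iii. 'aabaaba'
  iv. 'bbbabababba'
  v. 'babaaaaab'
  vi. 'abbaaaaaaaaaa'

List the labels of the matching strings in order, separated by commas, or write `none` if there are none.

iv

i → no match
ii → no match
iii → no match
iv → match
v → no match
vi → no match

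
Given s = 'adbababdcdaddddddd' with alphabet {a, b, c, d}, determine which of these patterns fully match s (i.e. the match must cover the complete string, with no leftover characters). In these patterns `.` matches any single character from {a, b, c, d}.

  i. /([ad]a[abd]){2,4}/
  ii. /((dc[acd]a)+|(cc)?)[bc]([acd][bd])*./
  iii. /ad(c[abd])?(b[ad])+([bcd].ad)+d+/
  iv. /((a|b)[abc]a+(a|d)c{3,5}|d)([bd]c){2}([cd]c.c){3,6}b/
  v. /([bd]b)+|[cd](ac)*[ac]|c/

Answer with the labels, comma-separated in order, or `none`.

iii

i → no match
ii → no match
iii → match
iv → no match — must end with 'cb'
v → no match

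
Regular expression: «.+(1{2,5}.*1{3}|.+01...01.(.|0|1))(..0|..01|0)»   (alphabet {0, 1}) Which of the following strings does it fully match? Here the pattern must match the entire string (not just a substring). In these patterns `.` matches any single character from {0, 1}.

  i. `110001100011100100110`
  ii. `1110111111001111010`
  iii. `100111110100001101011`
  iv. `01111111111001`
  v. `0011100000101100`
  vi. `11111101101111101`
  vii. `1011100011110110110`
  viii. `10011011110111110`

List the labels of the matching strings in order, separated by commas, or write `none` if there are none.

i → match
ii → match
iii → no match
iv → match
v → no match
vi → match
vii → match
viii → match

i, ii, iv, vi, vii, viii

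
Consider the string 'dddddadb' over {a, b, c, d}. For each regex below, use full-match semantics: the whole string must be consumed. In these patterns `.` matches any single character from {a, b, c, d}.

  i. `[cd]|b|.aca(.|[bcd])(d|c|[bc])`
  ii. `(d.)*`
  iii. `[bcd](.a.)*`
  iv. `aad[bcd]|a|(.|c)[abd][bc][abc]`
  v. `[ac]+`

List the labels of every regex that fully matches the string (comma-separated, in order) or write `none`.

ii

i → no match
ii → match
iii → no match
iv → no match
v → no match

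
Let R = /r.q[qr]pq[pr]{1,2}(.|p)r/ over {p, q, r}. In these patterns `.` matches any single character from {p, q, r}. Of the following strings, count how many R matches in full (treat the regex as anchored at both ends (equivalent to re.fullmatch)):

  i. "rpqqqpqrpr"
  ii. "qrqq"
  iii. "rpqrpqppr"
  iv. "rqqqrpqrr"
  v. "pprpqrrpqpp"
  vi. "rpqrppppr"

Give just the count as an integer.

1

i → no match
ii → no match — must start with "r"
iii → match
iv → no match
v → no match — must start with "r"
vi → no match
Total matched: 1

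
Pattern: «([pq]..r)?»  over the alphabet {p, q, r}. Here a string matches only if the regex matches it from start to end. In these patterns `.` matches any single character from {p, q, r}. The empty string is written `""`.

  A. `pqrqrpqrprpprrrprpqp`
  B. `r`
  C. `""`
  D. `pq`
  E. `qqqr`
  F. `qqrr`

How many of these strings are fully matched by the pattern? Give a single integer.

3

A → no match
B → no match
C → match
D → no match
E → match
F → match
Total matched: 3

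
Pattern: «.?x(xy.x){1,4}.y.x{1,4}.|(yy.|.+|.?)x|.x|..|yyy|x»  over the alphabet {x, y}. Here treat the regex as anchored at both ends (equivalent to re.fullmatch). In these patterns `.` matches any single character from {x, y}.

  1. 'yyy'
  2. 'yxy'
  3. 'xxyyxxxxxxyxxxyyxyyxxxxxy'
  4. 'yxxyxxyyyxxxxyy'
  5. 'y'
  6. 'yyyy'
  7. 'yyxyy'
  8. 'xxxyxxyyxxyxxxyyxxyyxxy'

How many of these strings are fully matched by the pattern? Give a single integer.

1

1 → match
2 → no match
3 → no match
4 → no match
5 → no match
6 → no match
7 → no match
8 → no match
Total matched: 1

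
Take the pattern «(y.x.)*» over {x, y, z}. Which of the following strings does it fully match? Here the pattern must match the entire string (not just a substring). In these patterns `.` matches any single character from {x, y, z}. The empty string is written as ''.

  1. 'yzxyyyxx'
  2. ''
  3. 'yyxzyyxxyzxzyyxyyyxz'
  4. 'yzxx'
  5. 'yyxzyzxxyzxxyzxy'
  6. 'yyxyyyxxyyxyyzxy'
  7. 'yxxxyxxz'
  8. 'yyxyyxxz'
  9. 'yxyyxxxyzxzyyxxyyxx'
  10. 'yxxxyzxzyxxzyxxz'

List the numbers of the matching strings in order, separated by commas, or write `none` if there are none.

1, 2, 3, 4, 5, 6, 7, 8, 10

1 → match
2 → match
3 → match
4 → match
5 → match
6 → match
7 → match
8 → match
9 → no match
10 → match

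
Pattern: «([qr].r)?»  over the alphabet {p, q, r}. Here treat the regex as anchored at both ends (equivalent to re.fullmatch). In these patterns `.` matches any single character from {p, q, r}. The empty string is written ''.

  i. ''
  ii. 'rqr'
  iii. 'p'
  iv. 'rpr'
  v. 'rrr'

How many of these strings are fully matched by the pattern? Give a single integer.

4

i. '' → match
ii. 'rqr' → match
iii. 'p' → no match
iv. 'rpr' → match
v. 'rrr' → match
Total matched: 4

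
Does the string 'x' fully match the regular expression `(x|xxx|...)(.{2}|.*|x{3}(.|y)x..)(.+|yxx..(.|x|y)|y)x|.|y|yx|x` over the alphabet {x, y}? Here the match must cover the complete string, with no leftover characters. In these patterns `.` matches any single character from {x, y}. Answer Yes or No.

Yes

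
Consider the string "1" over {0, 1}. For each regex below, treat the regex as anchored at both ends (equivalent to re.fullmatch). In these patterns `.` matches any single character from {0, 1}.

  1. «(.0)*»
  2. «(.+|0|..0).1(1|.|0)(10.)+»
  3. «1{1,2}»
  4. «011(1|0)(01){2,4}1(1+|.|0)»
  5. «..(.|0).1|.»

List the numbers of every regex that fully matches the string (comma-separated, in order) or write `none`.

3, 5

1 → no match
2 → no match
3 → match
4 → no match — must start with "011"
5 → match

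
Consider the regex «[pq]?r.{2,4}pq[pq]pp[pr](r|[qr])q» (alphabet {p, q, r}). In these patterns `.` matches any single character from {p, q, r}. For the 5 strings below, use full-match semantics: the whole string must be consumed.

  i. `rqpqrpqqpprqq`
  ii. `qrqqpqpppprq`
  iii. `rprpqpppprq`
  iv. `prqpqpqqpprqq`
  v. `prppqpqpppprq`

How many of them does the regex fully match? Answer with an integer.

i → match
ii → match
iii → match
iv → match
v → match
Total matched: 5

5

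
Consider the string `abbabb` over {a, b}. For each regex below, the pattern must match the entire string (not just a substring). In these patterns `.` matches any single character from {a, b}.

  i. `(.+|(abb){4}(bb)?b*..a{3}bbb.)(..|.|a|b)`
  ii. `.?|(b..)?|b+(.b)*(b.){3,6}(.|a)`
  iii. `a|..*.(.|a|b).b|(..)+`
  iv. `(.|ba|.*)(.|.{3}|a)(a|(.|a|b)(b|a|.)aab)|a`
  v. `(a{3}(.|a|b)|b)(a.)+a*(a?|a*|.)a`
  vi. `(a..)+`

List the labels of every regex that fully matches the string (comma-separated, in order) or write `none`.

i → match
ii → no match
iii → match
iv → no match
v → no match — must end with `a`
vi → match

i, iii, vi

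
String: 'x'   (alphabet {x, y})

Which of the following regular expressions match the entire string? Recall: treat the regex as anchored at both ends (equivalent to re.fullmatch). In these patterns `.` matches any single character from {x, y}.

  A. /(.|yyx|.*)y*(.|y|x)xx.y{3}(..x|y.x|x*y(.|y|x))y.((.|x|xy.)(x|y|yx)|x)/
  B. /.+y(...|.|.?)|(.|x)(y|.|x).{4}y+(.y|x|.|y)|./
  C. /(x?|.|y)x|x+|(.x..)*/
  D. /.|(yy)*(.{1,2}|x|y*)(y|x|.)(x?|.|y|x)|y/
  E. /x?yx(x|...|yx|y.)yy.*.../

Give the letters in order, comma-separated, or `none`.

B, C, D

A → no match
B → match
C → match
D → match
E → no match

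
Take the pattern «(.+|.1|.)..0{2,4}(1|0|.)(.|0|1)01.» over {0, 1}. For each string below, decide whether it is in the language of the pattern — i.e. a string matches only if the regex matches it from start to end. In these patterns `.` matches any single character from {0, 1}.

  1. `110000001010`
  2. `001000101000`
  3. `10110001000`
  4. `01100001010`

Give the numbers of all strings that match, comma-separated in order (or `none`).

1, 4

1. `110000001010` → match
2. `001000101000` → no match
3. `10110001000` → no match
4. `01100001010` → match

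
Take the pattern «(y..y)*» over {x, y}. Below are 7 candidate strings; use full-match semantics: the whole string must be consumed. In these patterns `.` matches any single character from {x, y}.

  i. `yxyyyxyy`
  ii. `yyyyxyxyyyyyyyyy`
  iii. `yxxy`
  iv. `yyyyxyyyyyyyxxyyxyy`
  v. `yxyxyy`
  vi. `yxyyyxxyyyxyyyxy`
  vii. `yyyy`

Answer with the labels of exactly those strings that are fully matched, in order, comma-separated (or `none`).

i → match
ii → no match
iii → match
iv → no match
v → no match
vi → match
vii → match

i, iii, vi, vii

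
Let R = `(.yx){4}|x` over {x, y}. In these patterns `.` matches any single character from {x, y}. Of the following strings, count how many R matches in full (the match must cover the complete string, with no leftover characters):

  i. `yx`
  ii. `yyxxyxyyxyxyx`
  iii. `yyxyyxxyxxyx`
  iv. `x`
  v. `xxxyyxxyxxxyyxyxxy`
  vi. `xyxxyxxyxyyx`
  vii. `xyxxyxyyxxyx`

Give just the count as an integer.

4

i → no match
ii → no match
iii → match
iv → match
v → no match
vi → match
vii → match
Total matched: 4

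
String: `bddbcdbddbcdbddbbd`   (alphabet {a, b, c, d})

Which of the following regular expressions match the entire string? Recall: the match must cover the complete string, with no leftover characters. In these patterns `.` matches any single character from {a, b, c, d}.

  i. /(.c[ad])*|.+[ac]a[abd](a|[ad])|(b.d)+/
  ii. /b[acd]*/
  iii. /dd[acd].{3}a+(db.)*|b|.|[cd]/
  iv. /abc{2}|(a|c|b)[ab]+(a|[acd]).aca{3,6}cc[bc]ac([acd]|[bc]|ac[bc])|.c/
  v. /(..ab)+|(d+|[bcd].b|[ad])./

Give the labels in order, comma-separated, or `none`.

i

i → match
ii → no match
iii → no match
iv → no match
v → no match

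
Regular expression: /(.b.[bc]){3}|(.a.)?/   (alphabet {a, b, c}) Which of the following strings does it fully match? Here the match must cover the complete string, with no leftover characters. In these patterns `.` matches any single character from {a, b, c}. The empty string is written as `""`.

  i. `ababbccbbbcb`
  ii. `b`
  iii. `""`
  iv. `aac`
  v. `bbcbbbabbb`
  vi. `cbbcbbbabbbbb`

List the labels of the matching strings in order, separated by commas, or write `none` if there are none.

iii, iv

i. `ababbccbbbcb` → no match
ii. `b` → no match
iii. `""` → match
iv. `aac` → match
v. `bbcbbbabbb` → no match
vi → no match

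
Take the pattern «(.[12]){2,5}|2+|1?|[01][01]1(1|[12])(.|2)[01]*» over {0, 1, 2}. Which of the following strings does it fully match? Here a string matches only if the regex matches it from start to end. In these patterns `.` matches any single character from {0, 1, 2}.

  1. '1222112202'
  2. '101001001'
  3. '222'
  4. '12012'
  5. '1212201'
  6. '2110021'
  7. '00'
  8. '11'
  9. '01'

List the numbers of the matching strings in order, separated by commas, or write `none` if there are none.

1 → match
2 → no match
3 → match
4 → no match
5 → no match
6 → no match
7 → no match
8 → no match
9 → no match

1, 3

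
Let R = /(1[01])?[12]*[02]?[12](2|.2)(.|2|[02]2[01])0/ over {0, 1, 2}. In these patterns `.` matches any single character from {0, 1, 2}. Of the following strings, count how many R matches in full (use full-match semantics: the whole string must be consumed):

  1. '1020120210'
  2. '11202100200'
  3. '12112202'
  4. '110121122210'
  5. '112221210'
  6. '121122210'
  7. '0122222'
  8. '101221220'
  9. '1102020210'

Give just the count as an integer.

1 → match
2 → no match
3 → no match — must end with '0'
4 → no match
5 → match
6 → match
7 → no match — must end with '0'
8 → match
9 → match
Total matched: 5

5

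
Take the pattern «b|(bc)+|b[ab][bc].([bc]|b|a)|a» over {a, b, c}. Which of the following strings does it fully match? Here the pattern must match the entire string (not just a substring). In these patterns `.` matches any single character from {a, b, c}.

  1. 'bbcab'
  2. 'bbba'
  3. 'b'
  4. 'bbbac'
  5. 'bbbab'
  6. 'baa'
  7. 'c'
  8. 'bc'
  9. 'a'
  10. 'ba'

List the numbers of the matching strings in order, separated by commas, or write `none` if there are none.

1 → match
2 → no match
3 → match
4 → match
5 → match
6 → no match
7 → no match
8 → match
9 → match
10 → no match

1, 3, 4, 5, 8, 9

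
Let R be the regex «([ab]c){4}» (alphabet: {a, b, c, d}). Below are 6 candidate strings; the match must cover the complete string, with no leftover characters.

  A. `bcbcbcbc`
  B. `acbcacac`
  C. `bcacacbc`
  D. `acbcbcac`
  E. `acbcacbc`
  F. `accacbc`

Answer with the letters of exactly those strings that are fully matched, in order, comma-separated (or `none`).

A, B, C, D, E

A → match
B → match
C → match
D → match
E → match
F → no match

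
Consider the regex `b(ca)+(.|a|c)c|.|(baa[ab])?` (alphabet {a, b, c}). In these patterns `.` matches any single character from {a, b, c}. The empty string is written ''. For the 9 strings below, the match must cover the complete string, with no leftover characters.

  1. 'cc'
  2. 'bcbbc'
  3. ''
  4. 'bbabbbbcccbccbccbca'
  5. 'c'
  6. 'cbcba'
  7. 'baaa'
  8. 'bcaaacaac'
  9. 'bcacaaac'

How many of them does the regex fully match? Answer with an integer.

1 → no match
2 → no match
3 → match
4 → no match
5 → match
6 → no match
7 → match
8 → no match
9 → no match
Total matched: 3

3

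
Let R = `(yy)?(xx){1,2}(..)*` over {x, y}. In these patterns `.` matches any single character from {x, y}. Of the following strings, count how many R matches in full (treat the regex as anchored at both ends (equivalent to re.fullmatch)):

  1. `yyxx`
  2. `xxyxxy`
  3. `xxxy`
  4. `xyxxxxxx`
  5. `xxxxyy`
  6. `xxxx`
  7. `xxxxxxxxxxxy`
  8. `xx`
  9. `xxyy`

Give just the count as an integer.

1 → match
2 → match
3 → match
4 → no match
5 → match
6 → match
7 → match
8 → match
9 → match
Total matched: 8

8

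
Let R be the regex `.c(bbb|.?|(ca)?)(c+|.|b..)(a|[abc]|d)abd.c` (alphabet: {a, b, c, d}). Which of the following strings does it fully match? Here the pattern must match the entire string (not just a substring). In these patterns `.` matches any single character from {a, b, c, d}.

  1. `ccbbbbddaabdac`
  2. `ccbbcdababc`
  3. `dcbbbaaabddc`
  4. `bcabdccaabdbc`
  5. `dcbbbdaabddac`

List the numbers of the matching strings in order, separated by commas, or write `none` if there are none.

1 → match
2 → no match
3 → match
4 → no match
5 → no match

1, 3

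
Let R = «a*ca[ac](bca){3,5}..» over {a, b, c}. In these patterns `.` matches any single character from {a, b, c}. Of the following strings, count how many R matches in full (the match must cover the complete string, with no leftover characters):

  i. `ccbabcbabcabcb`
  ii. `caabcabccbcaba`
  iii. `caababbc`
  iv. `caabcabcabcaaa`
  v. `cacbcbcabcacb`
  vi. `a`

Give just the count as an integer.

i → no match
ii → no match
iii → no match
iv → match
v → no match
vi → no match
Total matched: 1

1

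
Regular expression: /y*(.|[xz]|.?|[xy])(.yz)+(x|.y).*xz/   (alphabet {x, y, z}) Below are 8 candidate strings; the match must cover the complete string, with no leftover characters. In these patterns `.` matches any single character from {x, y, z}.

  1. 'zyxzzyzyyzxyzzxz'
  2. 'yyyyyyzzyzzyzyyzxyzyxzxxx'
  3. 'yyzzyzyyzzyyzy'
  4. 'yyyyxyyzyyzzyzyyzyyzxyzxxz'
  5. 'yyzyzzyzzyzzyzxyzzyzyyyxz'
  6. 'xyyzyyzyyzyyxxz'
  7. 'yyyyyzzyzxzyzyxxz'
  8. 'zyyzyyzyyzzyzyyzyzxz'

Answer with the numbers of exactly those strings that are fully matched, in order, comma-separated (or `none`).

1 → no match
2 → no match — must end with 'xz'
3 → no match — must end with 'xz'
4 → match
5 → match
6 → match
7 → match
8 → match

4, 5, 6, 7, 8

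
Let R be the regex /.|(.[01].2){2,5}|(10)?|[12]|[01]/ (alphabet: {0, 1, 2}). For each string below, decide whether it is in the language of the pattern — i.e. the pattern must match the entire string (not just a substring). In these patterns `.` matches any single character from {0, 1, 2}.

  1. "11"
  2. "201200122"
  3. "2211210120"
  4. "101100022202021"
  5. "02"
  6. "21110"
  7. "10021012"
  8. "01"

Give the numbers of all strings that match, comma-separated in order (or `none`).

1. "11" → no match
2. "201200122" → no match
3. "2211210120" → no match
4 → no match
5. "02" → no match
6. "21110" → no match
7. "10021012" → match
8. "01" → no match

7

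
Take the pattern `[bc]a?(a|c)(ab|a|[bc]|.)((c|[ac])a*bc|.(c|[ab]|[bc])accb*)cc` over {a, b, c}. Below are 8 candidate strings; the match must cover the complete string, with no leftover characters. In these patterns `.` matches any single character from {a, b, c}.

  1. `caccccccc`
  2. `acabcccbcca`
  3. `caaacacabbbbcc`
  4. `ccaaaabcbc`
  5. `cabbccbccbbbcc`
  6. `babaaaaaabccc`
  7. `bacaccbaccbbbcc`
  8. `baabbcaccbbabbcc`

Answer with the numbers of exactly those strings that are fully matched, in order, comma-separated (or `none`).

6

1. `caccccccc` → no match
2. `acabcccbcca` → no match — must end with `cc`
3 → no match
4. `ccaaaabcbc` → no match — must end with `cc`
5 → no match
6 → match
7 → no match
8 → no match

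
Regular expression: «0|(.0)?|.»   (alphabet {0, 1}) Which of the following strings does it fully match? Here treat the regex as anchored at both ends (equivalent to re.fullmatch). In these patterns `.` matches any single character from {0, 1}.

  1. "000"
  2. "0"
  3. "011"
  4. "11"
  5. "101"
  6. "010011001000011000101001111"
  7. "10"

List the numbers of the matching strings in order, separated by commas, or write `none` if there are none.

2, 7

1 → no match
2 → match
3 → no match
4 → no match
5 → no match
6 → no match
7 → match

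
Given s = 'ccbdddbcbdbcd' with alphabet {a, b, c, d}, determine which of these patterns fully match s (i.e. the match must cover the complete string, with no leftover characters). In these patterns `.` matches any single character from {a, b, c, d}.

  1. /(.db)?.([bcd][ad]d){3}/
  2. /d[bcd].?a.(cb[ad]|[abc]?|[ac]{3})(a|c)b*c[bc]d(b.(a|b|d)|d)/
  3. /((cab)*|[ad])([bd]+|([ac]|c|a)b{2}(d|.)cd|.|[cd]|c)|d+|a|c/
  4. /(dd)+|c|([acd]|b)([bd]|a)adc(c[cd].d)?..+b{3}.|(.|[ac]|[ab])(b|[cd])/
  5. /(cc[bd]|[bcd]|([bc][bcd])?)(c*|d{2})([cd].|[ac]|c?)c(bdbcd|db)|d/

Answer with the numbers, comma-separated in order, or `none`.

5

1 → no match
2 → no match — must start with 'd'
3 → no match
4 → no match
5 → match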